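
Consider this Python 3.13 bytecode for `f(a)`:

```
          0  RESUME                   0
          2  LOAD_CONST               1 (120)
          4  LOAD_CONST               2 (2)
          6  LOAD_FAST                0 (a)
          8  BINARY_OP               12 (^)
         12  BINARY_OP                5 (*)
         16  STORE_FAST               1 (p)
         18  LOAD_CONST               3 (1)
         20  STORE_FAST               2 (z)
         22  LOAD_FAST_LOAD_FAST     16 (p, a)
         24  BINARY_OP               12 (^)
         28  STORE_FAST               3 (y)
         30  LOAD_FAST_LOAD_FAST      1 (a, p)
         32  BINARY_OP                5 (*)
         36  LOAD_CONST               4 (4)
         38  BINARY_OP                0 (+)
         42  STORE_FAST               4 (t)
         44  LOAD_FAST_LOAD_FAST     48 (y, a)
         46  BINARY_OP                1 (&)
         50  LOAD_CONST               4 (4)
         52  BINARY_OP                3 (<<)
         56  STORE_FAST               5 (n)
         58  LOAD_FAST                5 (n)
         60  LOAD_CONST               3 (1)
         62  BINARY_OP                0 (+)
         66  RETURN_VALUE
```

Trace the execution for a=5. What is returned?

81

LOAD_CONST → push 120. Stack: [120]
LOAD_CONST → push 2. Stack: [120, 2]
LOAD_FAST a → push 5. Stack: [120, 2, 5]
BINARY_OP ^ → 2 ^ 5 = 7. Stack: [120, 7]
BINARY_OP * → 120 * 7 = 840. Stack: [840]
STORE_FAST p → p=840. Stack: []
LOAD_CONST → push 1. Stack: [1]
STORE_FAST z → z=1. Stack: []
LOAD_FAST_LOAD_FAST p,a → push 840,5. Stack: [840, 5]
BINARY_OP ^ → 840 ^ 5 = 845. Stack: [845]
STORE_FAST y → y=845. Stack: []
LOAD_FAST_LOAD_FAST a,p → push 5,840. Stack: [5, 840]
BINARY_OP * → 5 * 840 = 4200. Stack: [4200]
LOAD_CONST → push 4. Stack: [4200, 4]
BINARY_OP + → 4200 + 4 = 4204. Stack: [4204]
STORE_FAST t → t=4204. Stack: []
LOAD_FAST_LOAD_FAST y,a → push 845,5. Stack: [845, 5]
BINARY_OP & → 845 & 5 = 5. Stack: [5]
LOAD_CONST → push 4. Stack: [5, 4]
BINARY_OP << → 5 << 4 = 80. Stack: [80]
STORE_FAST n → n=80. Stack: []
LOAD_FAST n → push 80. Stack: [80]
LOAD_CONST → push 1. Stack: [80, 1]
BINARY_OP + → 80 + 1 = 81. Stack: [81]
RETURN_VALUE → return 81.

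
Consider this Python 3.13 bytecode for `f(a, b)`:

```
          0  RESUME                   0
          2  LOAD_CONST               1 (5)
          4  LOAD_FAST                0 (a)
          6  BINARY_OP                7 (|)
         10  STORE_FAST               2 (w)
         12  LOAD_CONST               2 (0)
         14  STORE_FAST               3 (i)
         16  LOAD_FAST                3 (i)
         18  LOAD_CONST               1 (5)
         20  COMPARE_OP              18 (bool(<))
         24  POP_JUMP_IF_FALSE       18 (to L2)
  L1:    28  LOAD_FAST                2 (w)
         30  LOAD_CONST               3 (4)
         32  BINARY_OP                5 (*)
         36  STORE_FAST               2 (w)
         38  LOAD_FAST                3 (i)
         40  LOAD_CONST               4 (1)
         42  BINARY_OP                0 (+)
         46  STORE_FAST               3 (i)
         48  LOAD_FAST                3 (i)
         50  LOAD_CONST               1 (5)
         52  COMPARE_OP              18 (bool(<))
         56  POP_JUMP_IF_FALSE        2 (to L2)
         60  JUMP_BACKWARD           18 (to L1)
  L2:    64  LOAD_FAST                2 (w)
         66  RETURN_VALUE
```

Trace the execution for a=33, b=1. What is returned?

37888

LOAD_CONST → push 5
LOAD_FAST a → push 33
BINARY_OP | → 5 | 33 = 37
STORE_FAST w → w=37
LOAD_CONST → push 0
STORE_FAST i → i=0
LOAD_FAST i → push 0
LOAD_CONST → push 5
COMPARE_OP bool(<) → 0 vs 5 = True
POP_JUMP_IF_FALSE → pop True; no jump
LOAD_FAST w → push 37
LOAD_CONST → push 4
BINARY_OP * → 37 * 4 = 148
STORE_FAST w → w=148
LOAD_FAST i → push 0
LOAD_CONST → push 1
BINARY_OP + → 0 + 1 = 1
STORE_FAST i → i=1
LOAD_FAST i → push 1
LOAD_CONST → push 5
COMPARE_OP bool(<) → 1 vs 5 = True
POP_JUMP_IF_FALSE → pop True; no jump
LOAD_FAST w → push 148
LOAD_CONST → push 4
BINARY_OP * → 148 * 4 = 592
STORE_FAST w → w=592
LOAD_FAST i → push 1
LOAD_CONST → push 1
BINARY_OP + → 1 + 1 = 2
STORE_FAST i → i=2
LOAD_FAST i → push 2
LOAD_CONST → push 5
COMPARE_OP bool(<) → 2 vs 5 = True
POP_JUMP_IF_FALSE → pop True; no jump
LOAD_FAST w → push 592
LOAD_CONST → push 4
BINARY_OP * → 592 * 4 = 2368
STORE_FAST w → w=2368
LOAD_FAST i → push 2
LOAD_CONST → push 1
BINARY_OP + → 2 + 1 = 3
STORE_FAST i → i=3
LOAD_FAST i → push 3
LOAD_CONST → push 5
COMPARE_OP bool(<) → 3 vs 5 = True
POP_JUMP_IF_FALSE → pop True; no jump
LOAD_FAST w → push 2368
LOAD_CONST → push 4
BINARY_OP * → 2368 * 4 = 9472
STORE_FAST w → w=9472
LOAD_FAST i → push 3
LOAD_CONST → push 1
BINARY_OP + → 3 + 1 = 4
STORE_FAST i → i=4
LOAD_FAST i → push 4
LOAD_CONST → push 5
COMPARE_OP bool(<) → 4 vs 5 = True
POP_JUMP_IF_FALSE → pop True; no jump
LOAD_FAST w → push 9472
LOAD_CONST → push 4
BINARY_OP * → 9472 * 4 = 37888
STORE_FAST w → w=37888
LOAD_FAST i → push 4
LOAD_CONST → push 1
BINARY_OP + → 4 + 1 = 5
STORE_FAST i → i=5
LOAD_FAST i → push 5
LOAD_CONST → push 5
COMPARE_OP bool(<) → 5 vs 5 = False
POP_JUMP_IF_FALSE → pop False; jump
LOAD_FAST w → push 37888
RETURN_VALUE → return 37888.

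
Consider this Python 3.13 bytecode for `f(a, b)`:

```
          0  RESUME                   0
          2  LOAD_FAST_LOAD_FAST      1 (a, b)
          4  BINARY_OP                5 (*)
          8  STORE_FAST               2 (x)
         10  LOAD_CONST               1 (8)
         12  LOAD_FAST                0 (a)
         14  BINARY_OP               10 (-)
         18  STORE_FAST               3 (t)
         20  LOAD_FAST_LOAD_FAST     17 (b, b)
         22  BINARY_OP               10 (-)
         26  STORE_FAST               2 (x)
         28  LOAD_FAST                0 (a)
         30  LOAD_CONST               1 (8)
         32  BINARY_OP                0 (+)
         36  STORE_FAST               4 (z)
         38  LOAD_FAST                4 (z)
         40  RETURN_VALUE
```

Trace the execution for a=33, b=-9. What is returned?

41

LOAD_FAST_LOAD_FAST a,b → push 33,-9. Stack: [33, -9]
BINARY_OP * → 33 * -9 = -297. Stack: [-297]
STORE_FAST x → x=-297. Stack: []
LOAD_CONST → push 8. Stack: [8]
LOAD_FAST a → push 33. Stack: [8, 33]
BINARY_OP - → 8 - 33 = -25. Stack: [-25]
STORE_FAST t → t=-25. Stack: []
LOAD_FAST_LOAD_FAST b,b → push -9,-9. Stack: [-9, -9]
BINARY_OP - → -9 - -9 = 0. Stack: [0]
STORE_FAST x → x=0. Stack: []
LOAD_FAST a → push 33. Stack: [33]
LOAD_CONST → push 8. Stack: [33, 8]
BINARY_OP + → 33 + 8 = 41. Stack: [41]
STORE_FAST z → z=41. Stack: []
LOAD_FAST z → push 41. Stack: [41]
RETURN_VALUE → return 41.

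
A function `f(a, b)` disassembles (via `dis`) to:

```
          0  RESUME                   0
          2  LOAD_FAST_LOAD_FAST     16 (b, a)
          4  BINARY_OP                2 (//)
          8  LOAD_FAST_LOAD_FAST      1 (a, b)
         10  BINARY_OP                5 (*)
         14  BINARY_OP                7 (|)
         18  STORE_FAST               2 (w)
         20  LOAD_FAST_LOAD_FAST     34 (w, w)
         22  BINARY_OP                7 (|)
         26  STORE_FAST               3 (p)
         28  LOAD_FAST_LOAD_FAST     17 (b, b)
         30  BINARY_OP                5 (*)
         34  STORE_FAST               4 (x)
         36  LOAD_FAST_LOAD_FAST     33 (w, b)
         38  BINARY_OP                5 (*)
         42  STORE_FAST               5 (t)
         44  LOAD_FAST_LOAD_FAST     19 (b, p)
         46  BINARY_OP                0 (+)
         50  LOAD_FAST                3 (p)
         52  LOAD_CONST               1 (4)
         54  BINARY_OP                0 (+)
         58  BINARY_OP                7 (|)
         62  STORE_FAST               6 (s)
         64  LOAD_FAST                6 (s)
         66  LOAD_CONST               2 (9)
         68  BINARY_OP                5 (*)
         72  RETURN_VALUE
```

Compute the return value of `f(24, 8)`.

1836

LOAD_FAST_LOAD_FAST b,a → push 8,24. Stack: [8, 24]
BINARY_OP // → 8 // 24 = 0. Stack: [0]
LOAD_FAST_LOAD_FAST a,b → push 24,8. Stack: [0, 24, 8]
BINARY_OP * → 24 * 8 = 192. Stack: [0, 192]
BINARY_OP | → 0 | 192 = 192. Stack: [192]
STORE_FAST w → w=192. Stack: []
LOAD_FAST_LOAD_FAST w,w → push 192,192. Stack: [192, 192]
BINARY_OP | → 192 | 192 = 192. Stack: [192]
STORE_FAST p → p=192. Stack: []
LOAD_FAST_LOAD_FAST b,b → push 8,8. Stack: [8, 8]
BINARY_OP * → 8 * 8 = 64. Stack: [64]
STORE_FAST x → x=64. Stack: []
LOAD_FAST_LOAD_FAST w,b → push 192,8. Stack: [192, 8]
BINARY_OP * → 192 * 8 = 1536. Stack: [1536]
STORE_FAST t → t=1536. Stack: []
LOAD_FAST_LOAD_FAST b,p → push 8,192. Stack: [8, 192]
BINARY_OP + → 8 + 192 = 200. Stack: [200]
LOAD_FAST p → push 192. Stack: [200, 192]
LOAD_CONST → push 4. Stack: [200, 192, 4]
BINARY_OP + → 192 + 4 = 196. Stack: [200, 196]
BINARY_OP | → 200 | 196 = 204. Stack: [204]
STORE_FAST s → s=204. Stack: []
LOAD_FAST s → push 204. Stack: [204]
LOAD_CONST → push 9. Stack: [204, 9]
BINARY_OP * → 204 * 9 = 1836. Stack: [1836]
RETURN_VALUE → return 1836.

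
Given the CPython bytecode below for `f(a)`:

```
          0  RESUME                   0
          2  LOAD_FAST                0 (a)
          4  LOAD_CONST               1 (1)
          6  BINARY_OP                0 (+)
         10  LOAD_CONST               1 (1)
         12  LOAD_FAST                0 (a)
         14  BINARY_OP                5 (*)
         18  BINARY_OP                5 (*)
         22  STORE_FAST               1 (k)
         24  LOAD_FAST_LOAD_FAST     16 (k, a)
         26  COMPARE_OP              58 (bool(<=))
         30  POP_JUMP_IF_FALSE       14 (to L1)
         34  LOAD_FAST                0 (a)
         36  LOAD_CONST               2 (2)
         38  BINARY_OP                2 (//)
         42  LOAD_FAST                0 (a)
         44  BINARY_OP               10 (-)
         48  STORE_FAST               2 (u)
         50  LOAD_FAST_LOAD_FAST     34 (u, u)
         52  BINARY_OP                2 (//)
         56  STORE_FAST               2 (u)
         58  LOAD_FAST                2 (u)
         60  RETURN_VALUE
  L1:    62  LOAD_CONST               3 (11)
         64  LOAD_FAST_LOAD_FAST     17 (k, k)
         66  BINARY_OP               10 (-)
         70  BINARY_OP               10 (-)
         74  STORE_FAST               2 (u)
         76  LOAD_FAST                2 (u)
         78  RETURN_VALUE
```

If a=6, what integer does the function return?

11

LOAD_FAST a → push 6. Stack: [6]
LOAD_CONST → push 1. Stack: [6, 1]
BINARY_OP + → 6 + 1 = 7. Stack: [7]
LOAD_CONST → push 1. Stack: [7, 1]
LOAD_FAST a → push 6. Stack: [7, 1, 6]
BINARY_OP * → 1 * 6 = 6. Stack: [7, 6]
BINARY_OP * → 7 * 6 = 42. Stack: [42]
STORE_FAST k → k=42. Stack: []
LOAD_FAST_LOAD_FAST k,a → push 42,6. Stack: [42, 6]
COMPARE_OP bool(<=) → 42 vs 6 = False. Stack: [False]
POP_JUMP_IF_FALSE → pop False; jump. Stack: []
LOAD_CONST → push 11. Stack: [11]
LOAD_FAST_LOAD_FAST k,k → push 42,42. Stack: [11, 42, 42]
BINARY_OP - → 42 - 42 = 0. Stack: [11, 0]
BINARY_OP - → 11 - 0 = 11. Stack: [11]
STORE_FAST u → u=11. Stack: []
LOAD_FAST u → push 11. Stack: [11]
RETURN_VALUE → return 11.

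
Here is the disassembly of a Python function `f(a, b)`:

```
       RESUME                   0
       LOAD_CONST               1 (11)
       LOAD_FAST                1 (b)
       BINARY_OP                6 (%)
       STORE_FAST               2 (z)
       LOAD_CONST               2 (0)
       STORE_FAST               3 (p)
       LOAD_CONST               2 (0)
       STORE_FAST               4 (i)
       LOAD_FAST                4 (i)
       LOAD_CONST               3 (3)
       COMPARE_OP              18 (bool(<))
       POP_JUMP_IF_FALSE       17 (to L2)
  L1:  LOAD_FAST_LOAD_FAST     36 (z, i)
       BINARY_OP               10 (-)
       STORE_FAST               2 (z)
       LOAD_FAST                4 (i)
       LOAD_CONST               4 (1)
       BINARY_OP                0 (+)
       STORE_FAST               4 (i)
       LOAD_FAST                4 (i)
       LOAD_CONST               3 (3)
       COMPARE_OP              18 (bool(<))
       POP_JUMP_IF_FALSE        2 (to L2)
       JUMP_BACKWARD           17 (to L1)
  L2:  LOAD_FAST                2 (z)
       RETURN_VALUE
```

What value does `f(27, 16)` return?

8

LOAD_CONST → push 11. Stack: [11]
LOAD_FAST b → push 16. Stack: [11, 16]
BINARY_OP % → 11 % 16 = 11. Stack: [11]
STORE_FAST z → z=11. Stack: []
LOAD_CONST → push 0. Stack: [0]
STORE_FAST p → p=0. Stack: []
LOAD_CONST → push 0. Stack: [0]
STORE_FAST i → i=0. Stack: []
LOAD_FAST i → push 0. Stack: [0]
LOAD_CONST → push 3. Stack: [0, 3]
COMPARE_OP bool(<) → 0 vs 3 = True. Stack: [True]
POP_JUMP_IF_FALSE → pop True; no jump. Stack: []
LOAD_FAST_LOAD_FAST z,i → push 11,0. Stack: [11, 0]
BINARY_OP - → 11 - 0 = 11. Stack: [11]
STORE_FAST z → z=11. Stack: []
LOAD_FAST i → push 0. Stack: [0]
LOAD_CONST → push 1. Stack: [0, 1]
BINARY_OP + → 0 + 1 = 1. Stack: [1]
STORE_FAST i → i=1. Stack: []
LOAD_FAST i → push 1. Stack: [1]
LOAD_CONST → push 3. Stack: [1, 3]
COMPARE_OP bool(<) → 1 vs 3 = True. Stack: [True]
POP_JUMP_IF_FALSE → pop True; no jump. Stack: []
LOAD_FAST_LOAD_FAST z,i → push 11,1. Stack: [11, 1]
BINARY_OP - → 11 - 1 = 10. Stack: [10]
STORE_FAST z → z=10. Stack: []
LOAD_FAST i → push 1. Stack: [1]
LOAD_CONST → push 1. Stack: [1, 1]
BINARY_OP + → 1 + 1 = 2. Stack: [2]
STORE_FAST i → i=2. Stack: []
LOAD_FAST i → push 2. Stack: [2]
LOAD_CONST → push 3. Stack: [2, 3]
COMPARE_OP bool(<) → 2 vs 3 = True. Stack: [True]
POP_JUMP_IF_FALSE → pop True; no jump. Stack: []
LOAD_FAST_LOAD_FAST z,i → push 10,2. Stack: [10, 2]
BINARY_OP - → 10 - 2 = 8. Stack: [8]
STORE_FAST z → z=8. Stack: []
LOAD_FAST i → push 2. Stack: [2]
LOAD_CONST → push 1. Stack: [2, 1]
BINARY_OP + → 2 + 1 = 3. Stack: [3]
STORE_FAST i → i=3. Stack: []
LOAD_FAST i → push 3. Stack: [3]
LOAD_CONST → push 3. Stack: [3, 3]
COMPARE_OP bool(<) → 3 vs 3 = False. Stack: [False]
POP_JUMP_IF_FALSE → pop False; jump. Stack: []
LOAD_FAST z → push 8. Stack: [8]
RETURN_VALUE → return 8.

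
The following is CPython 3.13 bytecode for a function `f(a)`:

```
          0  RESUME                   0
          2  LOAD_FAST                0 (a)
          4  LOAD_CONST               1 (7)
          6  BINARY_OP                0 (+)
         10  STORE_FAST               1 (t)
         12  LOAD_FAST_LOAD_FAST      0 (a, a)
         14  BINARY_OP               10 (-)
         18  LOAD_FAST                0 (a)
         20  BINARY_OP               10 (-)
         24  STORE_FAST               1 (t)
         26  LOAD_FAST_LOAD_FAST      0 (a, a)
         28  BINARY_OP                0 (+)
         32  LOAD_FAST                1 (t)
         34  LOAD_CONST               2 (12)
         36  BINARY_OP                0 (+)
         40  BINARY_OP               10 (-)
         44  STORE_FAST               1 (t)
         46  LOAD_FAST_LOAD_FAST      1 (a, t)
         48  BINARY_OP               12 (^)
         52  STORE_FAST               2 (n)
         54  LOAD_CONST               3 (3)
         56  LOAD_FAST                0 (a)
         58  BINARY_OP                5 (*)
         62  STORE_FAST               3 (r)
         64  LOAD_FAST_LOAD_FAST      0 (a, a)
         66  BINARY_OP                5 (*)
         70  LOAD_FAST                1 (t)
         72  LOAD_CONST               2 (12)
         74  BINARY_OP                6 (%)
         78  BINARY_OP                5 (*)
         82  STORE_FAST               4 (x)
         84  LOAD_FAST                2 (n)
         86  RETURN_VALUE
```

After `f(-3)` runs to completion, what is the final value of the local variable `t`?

LOAD_FAST a → push -3. Stack: [-3]
LOAD_CONST → push 7. Stack: [-3, 7]
BINARY_OP + → -3 + 7 = 4. Stack: [4]
STORE_FAST t → t=4. Stack: []
LOAD_FAST_LOAD_FAST a,a → push -3,-3. Stack: [-3, -3]
BINARY_OP - → -3 - -3 = 0. Stack: [0]
LOAD_FAST a → push -3. Stack: [0, -3]
BINARY_OP - → 0 - -3 = 3. Stack: [3]
STORE_FAST t → t=3. Stack: []
LOAD_FAST_LOAD_FAST a,a → push -3,-3. Stack: [-3, -3]
BINARY_OP + → -3 + -3 = -6. Stack: [-6]
LOAD_FAST t → push 3. Stack: [-6, 3]
LOAD_CONST → push 12. Stack: [-6, 3, 12]
BINARY_OP + → 3 + 12 = 15. Stack: [-6, 15]
BINARY_OP - → -6 - 15 = -21. Stack: [-21]
STORE_FAST t → t=-21. Stack: []
LOAD_FAST_LOAD_FAST a,t → push -3,-21. Stack: [-3, -21]
BINARY_OP ^ → -3 ^ -21 = 22. Stack: [22]
STORE_FAST n → n=22. Stack: []
LOAD_CONST → push 3. Stack: [3]
LOAD_FAST a → push -3. Stack: [3, -3]
BINARY_OP * → 3 * -3 = -9. Stack: [-9]
STORE_FAST r → r=-9. Stack: []
LOAD_FAST_LOAD_FAST a,a → push -3,-3. Stack: [-3, -3]
BINARY_OP * → -3 * -3 = 9. Stack: [9]
LOAD_FAST t → push -21. Stack: [9, -21]
LOAD_CONST → push 12. Stack: [9, -21, 12]
BINARY_OP % → -21 % 12 = 3. Stack: [9, 3]
BINARY_OP * → 9 * 3 = 27. Stack: [27]
STORE_FAST x → x=27. Stack: []
LOAD_FAST n → push 22. Stack: [22]
RETURN_VALUE → return 22.

-21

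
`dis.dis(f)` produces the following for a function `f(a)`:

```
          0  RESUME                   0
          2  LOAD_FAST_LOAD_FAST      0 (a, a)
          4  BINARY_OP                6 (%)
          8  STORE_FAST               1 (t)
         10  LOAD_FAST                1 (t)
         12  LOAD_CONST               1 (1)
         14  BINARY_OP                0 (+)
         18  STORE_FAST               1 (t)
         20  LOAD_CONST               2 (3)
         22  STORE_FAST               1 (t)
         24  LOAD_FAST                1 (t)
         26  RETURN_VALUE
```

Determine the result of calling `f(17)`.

3

LOAD_FAST_LOAD_FAST a,a → push 17,17. Stack: [17, 17]
BINARY_OP % → 17 % 17 = 0. Stack: [0]
STORE_FAST t → t=0. Stack: []
LOAD_FAST t → push 0. Stack: [0]
LOAD_CONST → push 1. Stack: [0, 1]
BINARY_OP + → 0 + 1 = 1. Stack: [1]
STORE_FAST t → t=1. Stack: []
LOAD_CONST → push 3. Stack: [3]
STORE_FAST t → t=3. Stack: []
LOAD_FAST t → push 3. Stack: [3]
RETURN_VALUE → return 3.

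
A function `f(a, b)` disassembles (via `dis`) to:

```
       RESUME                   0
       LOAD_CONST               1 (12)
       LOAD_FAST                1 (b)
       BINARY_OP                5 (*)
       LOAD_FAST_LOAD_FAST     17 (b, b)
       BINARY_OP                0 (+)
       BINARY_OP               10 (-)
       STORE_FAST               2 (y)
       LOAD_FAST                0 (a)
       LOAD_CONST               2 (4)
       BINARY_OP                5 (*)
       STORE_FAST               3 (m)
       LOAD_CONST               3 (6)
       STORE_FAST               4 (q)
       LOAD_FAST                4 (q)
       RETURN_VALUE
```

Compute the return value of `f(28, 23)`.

LOAD_CONST → push 12. Stack: [12]
LOAD_FAST b → push 23. Stack: [12, 23]
BINARY_OP * → 12 * 23 = 276. Stack: [276]
LOAD_FAST_LOAD_FAST b,b → push 23,23. Stack: [276, 23, 23]
BINARY_OP + → 23 + 23 = 46. Stack: [276, 46]
BINARY_OP - → 276 - 46 = 230. Stack: [230]
STORE_FAST y → y=230. Stack: []
LOAD_FAST a → push 28. Stack: [28]
LOAD_CONST → push 4. Stack: [28, 4]
BINARY_OP * → 28 * 4 = 112. Stack: [112]
STORE_FAST m → m=112. Stack: []
LOAD_CONST → push 6. Stack: [6]
STORE_FAST q → q=6. Stack: []
LOAD_FAST q → push 6. Stack: [6]
RETURN_VALUE → return 6.

6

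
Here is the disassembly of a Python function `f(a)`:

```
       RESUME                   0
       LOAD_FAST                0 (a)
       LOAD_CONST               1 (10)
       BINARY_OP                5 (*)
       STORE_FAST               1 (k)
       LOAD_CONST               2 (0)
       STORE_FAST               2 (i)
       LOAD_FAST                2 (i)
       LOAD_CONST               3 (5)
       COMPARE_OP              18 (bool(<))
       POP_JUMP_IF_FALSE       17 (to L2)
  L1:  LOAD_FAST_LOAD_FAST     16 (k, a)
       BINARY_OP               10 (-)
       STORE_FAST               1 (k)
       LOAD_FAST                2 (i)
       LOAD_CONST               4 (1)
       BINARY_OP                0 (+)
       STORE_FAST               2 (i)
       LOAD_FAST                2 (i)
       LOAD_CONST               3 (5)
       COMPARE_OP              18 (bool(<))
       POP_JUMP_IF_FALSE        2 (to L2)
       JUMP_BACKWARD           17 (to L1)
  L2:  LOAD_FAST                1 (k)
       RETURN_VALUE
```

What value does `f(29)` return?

145

LOAD_FAST a → push 29
LOAD_CONST → push 10
BINARY_OP * → 29 * 10 = 290
STORE_FAST k → k=290
LOAD_CONST → push 0
STORE_FAST i → i=0
LOAD_FAST i → push 0
LOAD_CONST → push 5
COMPARE_OP bool(<) → 0 vs 5 = True
POP_JUMP_IF_FALSE → pop True; no jump
LOAD_FAST_LOAD_FAST k,a → push 290,29
BINARY_OP - → 290 - 29 = 261
STORE_FAST k → k=261
LOAD_FAST i → push 0
LOAD_CONST → push 1
BINARY_OP + → 0 + 1 = 1
STORE_FAST i → i=1
LOAD_FAST i → push 1
LOAD_CONST → push 5
COMPARE_OP bool(<) → 1 vs 5 = True
POP_JUMP_IF_FALSE → pop True; no jump
LOAD_FAST_LOAD_FAST k,a → push 261,29
BINARY_OP - → 261 - 29 = 232
STORE_FAST k → k=232
LOAD_FAST i → push 1
LOAD_CONST → push 1
BINARY_OP + → 1 + 1 = 2
STORE_FAST i → i=2
LOAD_FAST i → push 2
LOAD_CONST → push 5
COMPARE_OP bool(<) → 2 vs 5 = True
POP_JUMP_IF_FALSE → pop True; no jump
LOAD_FAST_LOAD_FAST k,a → push 232,29
BINARY_OP - → 232 - 29 = 203
STORE_FAST k → k=203
LOAD_FAST i → push 2
LOAD_CONST → push 1
BINARY_OP + → 2 + 1 = 3
STORE_FAST i → i=3
LOAD_FAST i → push 3
LOAD_CONST → push 5
COMPARE_OP bool(<) → 3 vs 5 = True
POP_JUMP_IF_FALSE → pop True; no jump
LOAD_FAST_LOAD_FAST k,a → push 203,29
BINARY_OP - → 203 - 29 = 174
STORE_FAST k → k=174
LOAD_FAST i → push 3
LOAD_CONST → push 1
BINARY_OP + → 3 + 1 = 4
STORE_FAST i → i=4
LOAD_FAST i → push 4
LOAD_CONST → push 5
COMPARE_OP bool(<) → 4 vs 5 = True
POP_JUMP_IF_FALSE → pop True; no jump
LOAD_FAST_LOAD_FAST k,a → push 174,29
BINARY_OP - → 174 - 29 = 145
STORE_FAST k → k=145
LOAD_FAST i → push 4
LOAD_CONST → push 1
BINARY_OP + → 4 + 1 = 5
STORE_FAST i → i=5
LOAD_FAST i → push 5
LOAD_CONST → push 5
COMPARE_OP bool(<) → 5 vs 5 = False
POP_JUMP_IF_FALSE → pop False; jump
LOAD_FAST k → push 145
RETURN_VALUE → return 145.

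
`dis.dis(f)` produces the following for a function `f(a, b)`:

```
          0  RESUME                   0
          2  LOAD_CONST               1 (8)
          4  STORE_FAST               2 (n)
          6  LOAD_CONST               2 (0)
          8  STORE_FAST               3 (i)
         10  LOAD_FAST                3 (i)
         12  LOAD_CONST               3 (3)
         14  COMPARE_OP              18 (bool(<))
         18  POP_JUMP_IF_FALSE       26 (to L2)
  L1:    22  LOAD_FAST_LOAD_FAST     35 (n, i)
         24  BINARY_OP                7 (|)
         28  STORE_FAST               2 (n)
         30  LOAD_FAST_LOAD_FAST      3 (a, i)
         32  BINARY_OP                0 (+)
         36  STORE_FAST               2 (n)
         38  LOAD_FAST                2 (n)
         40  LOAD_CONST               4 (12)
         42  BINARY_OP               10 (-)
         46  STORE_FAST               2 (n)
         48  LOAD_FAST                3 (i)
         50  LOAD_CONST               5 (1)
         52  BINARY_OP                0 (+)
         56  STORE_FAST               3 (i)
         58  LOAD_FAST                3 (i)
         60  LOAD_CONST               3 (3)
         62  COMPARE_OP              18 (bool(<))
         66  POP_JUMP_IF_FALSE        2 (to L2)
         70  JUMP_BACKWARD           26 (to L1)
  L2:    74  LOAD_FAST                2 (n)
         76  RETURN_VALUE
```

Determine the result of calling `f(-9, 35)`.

LOAD_CONST → push 8. Stack: [8]
STORE_FAST n → n=8. Stack: []
LOAD_CONST → push 0. Stack: [0]
STORE_FAST i → i=0. Stack: []
LOAD_FAST i → push 0. Stack: [0]
LOAD_CONST → push 3. Stack: [0, 3]
COMPARE_OP bool(<) → 0 vs 3 = True. Stack: [True]
POP_JUMP_IF_FALSE → pop True; no jump. Stack: []
LOAD_FAST_LOAD_FAST n,i → push 8,0. Stack: [8, 0]
BINARY_OP | → 8 | 0 = 8. Stack: [8]
STORE_FAST n → n=8. Stack: []
LOAD_FAST_LOAD_FAST a,i → push -9,0. Stack: [-9, 0]
BINARY_OP + → -9 + 0 = -9. Stack: [-9]
STORE_FAST n → n=-9. Stack: []
LOAD_FAST n → push -9. Stack: [-9]
LOAD_CONST → push 12. Stack: [-9, 12]
BINARY_OP - → -9 - 12 = -21. Stack: [-21]
STORE_FAST n → n=-21. Stack: []
LOAD_FAST i → push 0. Stack: [0]
LOAD_CONST → push 1. Stack: [0, 1]
BINARY_OP + → 0 + 1 = 1. Stack: [1]
STORE_FAST i → i=1. Stack: []
LOAD_FAST i → push 1. Stack: [1]
LOAD_CONST → push 3. Stack: [1, 3]
COMPARE_OP bool(<) → 1 vs 3 = True. Stack: [True]
POP_JUMP_IF_FALSE → pop True; no jump. Stack: []
LOAD_FAST_LOAD_FAST n,i → push -21,1. Stack: [-21, 1]
BINARY_OP | → -21 | 1 = -21. Stack: [-21]
STORE_FAST n → n=-21. Stack: []
LOAD_FAST_LOAD_FAST a,i → push -9,1. Stack: [-9, 1]
BINARY_OP + → -9 + 1 = -8. Stack: [-8]
STORE_FAST n → n=-8. Stack: []
LOAD_FAST n → push -8. Stack: [-8]
LOAD_CONST → push 12. Stack: [-8, 12]
BINARY_OP - → -8 - 12 = -20. Stack: [-20]
STORE_FAST n → n=-20. Stack: []
LOAD_FAST i → push 1. Stack: [1]
LOAD_CONST → push 1. Stack: [1, 1]
BINARY_OP + → 1 + 1 = 2. Stack: [2]
STORE_FAST i → i=2. Stack: []
LOAD_FAST i → push 2. Stack: [2]
LOAD_CONST → push 3. Stack: [2, 3]
COMPARE_OP bool(<) → 2 vs 3 = True. Stack: [True]
POP_JUMP_IF_FALSE → pop True; no jump. Stack: []
LOAD_FAST_LOAD_FAST n,i → push -20,2. Stack: [-20, 2]
BINARY_OP | → -20 | 2 = -18. Stack: [-18]
STORE_FAST n → n=-18. Stack: []
LOAD_FAST_LOAD_FAST a,i → push -9,2. Stack: [-9, 2]
BINARY_OP + → -9 + 2 = -7. Stack: [-7]
STORE_FAST n → n=-7. Stack: []
LOAD_FAST n → push -7. Stack: [-7]
LOAD_CONST → push 12. Stack: [-7, 12]
BINARY_OP - → -7 - 12 = -19. Stack: [-19]
STORE_FAST n → n=-19. Stack: []
LOAD_FAST i → push 2. Stack: [2]
LOAD_CONST → push 1. Stack: [2, 1]
BINARY_OP + → 2 + 1 = 3. Stack: [3]
STORE_FAST i → i=3. Stack: []
LOAD_FAST i → push 3. Stack: [3]
LOAD_CONST → push 3. Stack: [3, 3]
COMPARE_OP bool(<) → 3 vs 3 = False. Stack: [False]
POP_JUMP_IF_FALSE → pop False; jump. Stack: []
LOAD_FAST n → push -19. Stack: [-19]
RETURN_VALUE → return -19.

-19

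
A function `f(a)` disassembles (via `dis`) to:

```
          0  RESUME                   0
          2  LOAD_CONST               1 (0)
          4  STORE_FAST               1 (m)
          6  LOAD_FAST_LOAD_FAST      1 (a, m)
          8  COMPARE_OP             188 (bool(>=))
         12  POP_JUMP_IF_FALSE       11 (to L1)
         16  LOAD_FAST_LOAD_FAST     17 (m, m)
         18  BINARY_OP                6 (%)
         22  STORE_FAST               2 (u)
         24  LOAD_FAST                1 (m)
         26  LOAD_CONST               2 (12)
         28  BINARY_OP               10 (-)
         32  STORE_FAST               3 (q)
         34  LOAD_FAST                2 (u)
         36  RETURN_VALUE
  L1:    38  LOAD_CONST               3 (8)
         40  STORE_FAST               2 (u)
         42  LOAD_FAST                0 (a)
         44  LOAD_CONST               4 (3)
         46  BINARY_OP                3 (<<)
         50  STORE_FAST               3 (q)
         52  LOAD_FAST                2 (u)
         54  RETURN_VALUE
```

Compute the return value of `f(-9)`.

8

LOAD_CONST → push 0. Stack: [0]
STORE_FAST m → m=0. Stack: []
LOAD_FAST_LOAD_FAST a,m → push -9,0. Stack: [-9, 0]
COMPARE_OP bool(>=) → -9 vs 0 = False. Stack: [False]
POP_JUMP_IF_FALSE → pop False; jump. Stack: []
LOAD_CONST → push 8. Stack: [8]
STORE_FAST u → u=8. Stack: []
LOAD_FAST a → push -9. Stack: [-9]
LOAD_CONST → push 3. Stack: [-9, 3]
BINARY_OP << → -9 << 3 = -72. Stack: [-72]
STORE_FAST q → q=-72. Stack: []
LOAD_FAST u → push 8. Stack: [8]
RETURN_VALUE → return 8.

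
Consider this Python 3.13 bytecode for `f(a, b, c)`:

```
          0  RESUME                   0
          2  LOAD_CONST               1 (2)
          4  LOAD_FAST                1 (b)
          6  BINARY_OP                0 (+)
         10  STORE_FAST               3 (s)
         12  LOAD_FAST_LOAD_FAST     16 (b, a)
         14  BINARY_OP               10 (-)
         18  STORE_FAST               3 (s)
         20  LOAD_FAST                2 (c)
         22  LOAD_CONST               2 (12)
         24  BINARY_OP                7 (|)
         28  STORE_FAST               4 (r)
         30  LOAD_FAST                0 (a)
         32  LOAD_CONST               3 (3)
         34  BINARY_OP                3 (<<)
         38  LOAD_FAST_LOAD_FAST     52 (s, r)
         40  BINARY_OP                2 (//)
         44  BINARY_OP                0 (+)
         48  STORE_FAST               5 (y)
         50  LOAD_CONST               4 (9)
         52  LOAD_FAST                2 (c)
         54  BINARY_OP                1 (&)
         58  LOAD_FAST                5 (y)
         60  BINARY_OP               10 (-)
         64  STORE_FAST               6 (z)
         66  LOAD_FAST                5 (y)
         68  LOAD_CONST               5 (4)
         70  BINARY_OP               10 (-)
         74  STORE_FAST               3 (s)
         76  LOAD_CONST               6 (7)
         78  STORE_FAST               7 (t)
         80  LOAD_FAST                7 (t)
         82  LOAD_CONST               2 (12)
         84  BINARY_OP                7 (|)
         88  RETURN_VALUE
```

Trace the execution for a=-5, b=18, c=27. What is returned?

LOAD_CONST → push 2. Stack: [2]
LOAD_FAST b → push 18. Stack: [2, 18]
BINARY_OP + → 2 + 18 = 20. Stack: [20]
STORE_FAST s → s=20. Stack: []
LOAD_FAST_LOAD_FAST b,a → push 18,-5. Stack: [18, -5]
BINARY_OP - → 18 - -5 = 23. Stack: [23]
STORE_FAST s → s=23. Stack: []
LOAD_FAST c → push 27. Stack: [27]
LOAD_CONST → push 12. Stack: [27, 12]
BINARY_OP | → 27 | 12 = 31. Stack: [31]
STORE_FAST r → r=31. Stack: []
LOAD_FAST a → push -5. Stack: [-5]
LOAD_CONST → push 3. Stack: [-5, 3]
BINARY_OP << → -5 << 3 = -40. Stack: [-40]
LOAD_FAST_LOAD_FAST s,r → push 23,31. Stack: [-40, 23, 31]
BINARY_OP // → 23 // 31 = 0. Stack: [-40, 0]
BINARY_OP + → -40 + 0 = -40. Stack: [-40]
STORE_FAST y → y=-40. Stack: []
LOAD_CONST → push 9. Stack: [9]
LOAD_FAST c → push 27. Stack: [9, 27]
BINARY_OP & → 9 & 27 = 9. Stack: [9]
LOAD_FAST y → push -40. Stack: [9, -40]
BINARY_OP - → 9 - -40 = 49. Stack: [49]
STORE_FAST z → z=49. Stack: []
LOAD_FAST y → push -40. Stack: [-40]
LOAD_CONST → push 4. Stack: [-40, 4]
BINARY_OP - → -40 - 4 = -44. Stack: [-44]
STORE_FAST s → s=-44. Stack: []
LOAD_CONST → push 7. Stack: [7]
STORE_FAST t → t=7. Stack: []
LOAD_FAST t → push 7. Stack: [7]
LOAD_CONST → push 12. Stack: [7, 12]
BINARY_OP | → 7 | 12 = 15. Stack: [15]
RETURN_VALUE → return 15.

15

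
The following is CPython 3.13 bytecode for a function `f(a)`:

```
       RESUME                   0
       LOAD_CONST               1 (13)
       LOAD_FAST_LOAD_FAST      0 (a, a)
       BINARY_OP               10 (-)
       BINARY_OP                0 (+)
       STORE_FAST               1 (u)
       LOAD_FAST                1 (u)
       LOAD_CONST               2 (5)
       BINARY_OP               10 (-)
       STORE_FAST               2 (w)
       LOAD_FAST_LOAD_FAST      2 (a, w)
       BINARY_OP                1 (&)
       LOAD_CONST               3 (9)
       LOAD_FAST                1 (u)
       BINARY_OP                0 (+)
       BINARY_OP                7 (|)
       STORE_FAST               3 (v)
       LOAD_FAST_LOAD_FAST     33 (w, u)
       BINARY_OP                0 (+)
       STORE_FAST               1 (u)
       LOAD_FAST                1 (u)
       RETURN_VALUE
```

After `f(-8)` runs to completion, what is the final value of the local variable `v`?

LOAD_CONST → push 13. Stack: [13]
LOAD_FAST_LOAD_FAST a,a → push -8,-8. Stack: [13, -8, -8]
BINARY_OP - → -8 - -8 = 0. Stack: [13, 0]
BINARY_OP + → 13 + 0 = 13. Stack: [13]
STORE_FAST u → u=13. Stack: []
LOAD_FAST u → push 13. Stack: [13]
LOAD_CONST → push 5. Stack: [13, 5]
BINARY_OP - → 13 - 5 = 8. Stack: [8]
STORE_FAST w → w=8. Stack: []
LOAD_FAST_LOAD_FAST a,w → push -8,8. Stack: [-8, 8]
BINARY_OP & → -8 & 8 = 8. Stack: [8]
LOAD_CONST → push 9. Stack: [8, 9]
LOAD_FAST u → push 13. Stack: [8, 9, 13]
BINARY_OP + → 9 + 13 = 22. Stack: [8, 22]
BINARY_OP | → 8 | 22 = 30. Stack: [30]
STORE_FAST v → v=30. Stack: []
LOAD_FAST_LOAD_FAST w,u → push 8,13. Stack: [8, 13]
BINARY_OP + → 8 + 13 = 21. Stack: [21]
STORE_FAST u → u=21. Stack: []
LOAD_FAST u → push 21. Stack: [21]
RETURN_VALUE → return 21.

30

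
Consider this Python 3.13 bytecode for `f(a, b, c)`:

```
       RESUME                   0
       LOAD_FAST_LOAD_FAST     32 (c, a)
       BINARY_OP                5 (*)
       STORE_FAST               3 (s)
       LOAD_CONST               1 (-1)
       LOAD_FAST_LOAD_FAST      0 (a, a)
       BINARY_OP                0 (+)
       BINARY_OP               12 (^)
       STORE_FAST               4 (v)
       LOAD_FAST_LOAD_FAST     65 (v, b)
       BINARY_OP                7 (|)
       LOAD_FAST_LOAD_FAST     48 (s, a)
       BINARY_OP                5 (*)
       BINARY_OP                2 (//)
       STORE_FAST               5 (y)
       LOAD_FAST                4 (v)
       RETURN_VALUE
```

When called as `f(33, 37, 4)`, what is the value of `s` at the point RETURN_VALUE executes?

132

LOAD_FAST_LOAD_FAST c,a → push 4,33. Stack: [4, 33]
BINARY_OP * → 4 * 33 = 132. Stack: [132]
STORE_FAST s → s=132. Stack: []
LOAD_CONST → push -1. Stack: [-1]
LOAD_FAST_LOAD_FAST a,a → push 33,33. Stack: [-1, 33, 33]
BINARY_OP + → 33 + 33 = 66. Stack: [-1, 66]
BINARY_OP ^ → -1 ^ 66 = -67. Stack: [-67]
STORE_FAST v → v=-67. Stack: []
LOAD_FAST_LOAD_FAST v,b → push -67,37. Stack: [-67, 37]
BINARY_OP | → -67 | 37 = -67. Stack: [-67]
LOAD_FAST_LOAD_FAST s,a → push 132,33. Stack: [-67, 132, 33]
BINARY_OP * → 132 * 33 = 4356. Stack: [-67, 4356]
BINARY_OP // → -67 // 4356 = -1. Stack: [-1]
STORE_FAST y → y=-1. Stack: []
LOAD_FAST v → push -67. Stack: [-67]
RETURN_VALUE → return -67.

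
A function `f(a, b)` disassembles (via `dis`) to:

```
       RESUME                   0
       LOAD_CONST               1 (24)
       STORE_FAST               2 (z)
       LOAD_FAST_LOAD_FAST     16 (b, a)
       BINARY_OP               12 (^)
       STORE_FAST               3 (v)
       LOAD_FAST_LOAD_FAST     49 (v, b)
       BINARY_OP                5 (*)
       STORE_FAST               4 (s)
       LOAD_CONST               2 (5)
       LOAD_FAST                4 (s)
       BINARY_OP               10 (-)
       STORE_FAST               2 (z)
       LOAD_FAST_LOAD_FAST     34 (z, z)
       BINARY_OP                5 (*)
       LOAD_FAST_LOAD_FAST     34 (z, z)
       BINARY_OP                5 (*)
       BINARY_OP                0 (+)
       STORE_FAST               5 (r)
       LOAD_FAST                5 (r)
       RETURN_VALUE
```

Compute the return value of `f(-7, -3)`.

578

LOAD_CONST → push 24. Stack: [24]
STORE_FAST z → z=24. Stack: []
LOAD_FAST_LOAD_FAST b,a → push -3,-7. Stack: [-3, -7]
BINARY_OP ^ → -3 ^ -7 = 4. Stack: [4]
STORE_FAST v → v=4. Stack: []
LOAD_FAST_LOAD_FAST v,b → push 4,-3. Stack: [4, -3]
BINARY_OP * → 4 * -3 = -12. Stack: [-12]
STORE_FAST s → s=-12. Stack: []
LOAD_CONST → push 5. Stack: [5]
LOAD_FAST s → push -12. Stack: [5, -12]
BINARY_OP - → 5 - -12 = 17. Stack: [17]
STORE_FAST z → z=17. Stack: []
LOAD_FAST_LOAD_FAST z,z → push 17,17. Stack: [17, 17]
BINARY_OP * → 17 * 17 = 289. Stack: [289]
LOAD_FAST_LOAD_FAST z,z → push 17,17. Stack: [289, 17, 17]
BINARY_OP * → 17 * 17 = 289. Stack: [289, 289]
BINARY_OP + → 289 + 289 = 578. Stack: [578]
STORE_FAST r → r=578. Stack: []
LOAD_FAST r → push 578. Stack: [578]
RETURN_VALUE → return 578.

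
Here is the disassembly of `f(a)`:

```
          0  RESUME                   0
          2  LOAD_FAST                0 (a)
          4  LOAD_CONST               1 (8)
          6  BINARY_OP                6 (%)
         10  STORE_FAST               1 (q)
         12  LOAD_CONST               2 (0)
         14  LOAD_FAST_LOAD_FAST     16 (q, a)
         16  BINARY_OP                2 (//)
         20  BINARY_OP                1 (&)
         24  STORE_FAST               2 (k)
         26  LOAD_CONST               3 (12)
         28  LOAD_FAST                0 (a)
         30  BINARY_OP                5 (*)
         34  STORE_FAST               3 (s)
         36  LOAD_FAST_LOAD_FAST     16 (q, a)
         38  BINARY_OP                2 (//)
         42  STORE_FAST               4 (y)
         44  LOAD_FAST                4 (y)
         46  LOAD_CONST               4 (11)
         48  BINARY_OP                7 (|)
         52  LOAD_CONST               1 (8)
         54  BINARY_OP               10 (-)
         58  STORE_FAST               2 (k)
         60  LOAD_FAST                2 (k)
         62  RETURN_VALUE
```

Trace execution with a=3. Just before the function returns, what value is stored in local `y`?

1

LOAD_FAST a → push 3. Stack: [3]
LOAD_CONST → push 8. Stack: [3, 8]
BINARY_OP % → 3 % 8 = 3. Stack: [3]
STORE_FAST q → q=3. Stack: []
LOAD_CONST → push 0. Stack: [0]
LOAD_FAST_LOAD_FAST q,a → push 3,3. Stack: [0, 3, 3]
BINARY_OP // → 3 // 3 = 1. Stack: [0, 1]
BINARY_OP & → 0 & 1 = 0. Stack: [0]
STORE_FAST k → k=0. Stack: []
LOAD_CONST → push 12. Stack: [12]
LOAD_FAST a → push 3. Stack: [12, 3]
BINARY_OP * → 12 * 3 = 36. Stack: [36]
STORE_FAST s → s=36. Stack: []
LOAD_FAST_LOAD_FAST q,a → push 3,3. Stack: [3, 3]
BINARY_OP // → 3 // 3 = 1. Stack: [1]
STORE_FAST y → y=1. Stack: []
LOAD_FAST y → push 1. Stack: [1]
LOAD_CONST → push 11. Stack: [1, 11]
BINARY_OP | → 1 | 11 = 11. Stack: [11]
LOAD_CONST → push 8. Stack: [11, 8]
BINARY_OP - → 11 - 8 = 3. Stack: [3]
STORE_FAST k → k=3. Stack: []
LOAD_FAST k → push 3. Stack: [3]
RETURN_VALUE → return 3.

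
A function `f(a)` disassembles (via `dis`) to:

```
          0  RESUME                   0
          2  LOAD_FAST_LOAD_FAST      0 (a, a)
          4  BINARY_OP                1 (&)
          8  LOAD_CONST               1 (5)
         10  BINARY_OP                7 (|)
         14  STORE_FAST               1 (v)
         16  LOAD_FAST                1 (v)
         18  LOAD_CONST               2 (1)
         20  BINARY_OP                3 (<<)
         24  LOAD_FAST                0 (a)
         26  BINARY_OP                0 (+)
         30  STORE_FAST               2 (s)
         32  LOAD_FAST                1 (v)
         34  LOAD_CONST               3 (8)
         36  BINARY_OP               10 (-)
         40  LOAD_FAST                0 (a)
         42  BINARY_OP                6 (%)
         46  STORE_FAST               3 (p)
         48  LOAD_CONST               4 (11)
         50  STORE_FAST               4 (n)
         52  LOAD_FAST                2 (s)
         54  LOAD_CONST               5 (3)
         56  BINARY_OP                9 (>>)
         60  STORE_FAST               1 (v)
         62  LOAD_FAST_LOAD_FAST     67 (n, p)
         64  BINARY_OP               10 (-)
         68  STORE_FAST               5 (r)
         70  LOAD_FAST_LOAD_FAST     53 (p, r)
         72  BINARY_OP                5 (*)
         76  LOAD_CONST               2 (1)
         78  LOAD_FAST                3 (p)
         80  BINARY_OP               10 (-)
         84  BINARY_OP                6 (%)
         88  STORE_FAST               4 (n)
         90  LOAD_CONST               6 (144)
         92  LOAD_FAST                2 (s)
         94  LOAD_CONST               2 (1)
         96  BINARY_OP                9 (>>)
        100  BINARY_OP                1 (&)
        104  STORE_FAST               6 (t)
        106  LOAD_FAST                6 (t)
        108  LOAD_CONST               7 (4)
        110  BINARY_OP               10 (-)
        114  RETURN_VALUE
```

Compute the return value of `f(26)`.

-4

LOAD_FAST_LOAD_FAST a,a → push 26,26. Stack: [26, 26]
BINARY_OP & → 26 & 26 = 26. Stack: [26]
LOAD_CONST → push 5. Stack: [26, 5]
BINARY_OP | → 26 | 5 = 31. Stack: [31]
STORE_FAST v → v=31. Stack: []
LOAD_FAST v → push 31. Stack: [31]
LOAD_CONST → push 1. Stack: [31, 1]
BINARY_OP << → 31 << 1 = 62. Stack: [62]
LOAD_FAST a → push 26. Stack: [62, 26]
BINARY_OP + → 62 + 26 = 88. Stack: [88]
STORE_FAST s → s=88. Stack: []
LOAD_FAST v → push 31. Stack: [31]
LOAD_CONST → push 8. Stack: [31, 8]
BINARY_OP - → 31 - 8 = 23. Stack: [23]
LOAD_FAST a → push 26. Stack: [23, 26]
BINARY_OP % → 23 % 26 = 23. Stack: [23]
STORE_FAST p → p=23. Stack: []
LOAD_CONST → push 11. Stack: [11]
STORE_FAST n → n=11. Stack: []
LOAD_FAST s → push 88. Stack: [88]
LOAD_CONST → push 3. Stack: [88, 3]
BINARY_OP >> → 88 >> 3 = 11. Stack: [11]
STORE_FAST v → v=11. Stack: []
LOAD_FAST_LOAD_FAST n,p → push 11,23. Stack: [11, 23]
BINARY_OP - → 11 - 23 = -12. Stack: [-12]
STORE_FAST r → r=-12. Stack: []
LOAD_FAST_LOAD_FAST p,r → push 23,-12. Stack: [23, -12]
BINARY_OP * → 23 * -12 = -276. Stack: [-276]
LOAD_CONST → push 1. Stack: [-276, 1]
LOAD_FAST p → push 23. Stack: [-276, 1, 23]
BINARY_OP - → 1 - 23 = -22. Stack: [-276, -22]
BINARY_OP % → -276 % -22 = -12. Stack: [-12]
STORE_FAST n → n=-12. Stack: []
LOAD_CONST → push 144. Stack: [144]
LOAD_FAST s → push 88. Stack: [144, 88]
LOAD_CONST → push 1. Stack: [144, 88, 1]
BINARY_OP >> → 88 >> 1 = 44. Stack: [144, 44]
BINARY_OP & → 144 & 44 = 0. Stack: [0]
STORE_FAST t → t=0. Stack: []
LOAD_FAST t → push 0. Stack: [0]
LOAD_CONST → push 4. Stack: [0, 4]
BINARY_OP - → 0 - 4 = -4. Stack: [-4]
RETURN_VALUE → return -4.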